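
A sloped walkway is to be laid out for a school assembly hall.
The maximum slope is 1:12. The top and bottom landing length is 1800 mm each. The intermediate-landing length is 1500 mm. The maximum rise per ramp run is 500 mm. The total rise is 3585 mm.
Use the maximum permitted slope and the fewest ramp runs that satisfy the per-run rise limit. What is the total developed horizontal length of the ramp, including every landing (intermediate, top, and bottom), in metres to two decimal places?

57.12 m

3585 / 500 = 7.17, so 8 ramp runs are needed. That means 7 intermediate landings.
Horizontal run for 3585 mm of rise at 1:12 is 3585 × 12 = 43020 mm.
Intermediate landings: 7 × 1500 = 10500 mm.
Top and bottom landings: 2 × 1800 = 3600 mm.
Total = 43020 + 10500 + 3600 = 57120 mm.
= 57.12 m.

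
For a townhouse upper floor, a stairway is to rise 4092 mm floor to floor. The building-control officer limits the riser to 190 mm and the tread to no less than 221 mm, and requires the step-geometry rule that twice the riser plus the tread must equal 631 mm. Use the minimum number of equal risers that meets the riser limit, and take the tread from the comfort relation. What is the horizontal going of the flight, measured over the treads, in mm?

At most 190 each: 4092/190 = 21.54, giving 22 risers.
Each riser is 4092/22 = 186 mm (≤ 190 mm).
Tread T = 631 − 2 × 186 = 259 mm (≥ 221 mm).
22 risers give 21 treads; going = 21 × 259 = 5439 mm.

5439 mm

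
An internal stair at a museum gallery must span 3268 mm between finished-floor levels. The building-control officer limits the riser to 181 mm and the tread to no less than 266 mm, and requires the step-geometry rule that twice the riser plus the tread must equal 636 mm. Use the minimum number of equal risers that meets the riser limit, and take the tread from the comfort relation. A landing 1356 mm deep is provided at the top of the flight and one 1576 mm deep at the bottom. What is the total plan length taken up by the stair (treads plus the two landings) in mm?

⌈3268/181⌉ = 19 risers.
R = 3268 ÷ 19 = 172 mm.
Tread T = 636 − 2 × 172 = 292 mm (≥ 266 mm).
Treads = 19 − 1 = 18; going = 18 × 292 = 5256 mm.
Add landings: 5256 + 1356 + 1576 = 8188 mm.

8188 mm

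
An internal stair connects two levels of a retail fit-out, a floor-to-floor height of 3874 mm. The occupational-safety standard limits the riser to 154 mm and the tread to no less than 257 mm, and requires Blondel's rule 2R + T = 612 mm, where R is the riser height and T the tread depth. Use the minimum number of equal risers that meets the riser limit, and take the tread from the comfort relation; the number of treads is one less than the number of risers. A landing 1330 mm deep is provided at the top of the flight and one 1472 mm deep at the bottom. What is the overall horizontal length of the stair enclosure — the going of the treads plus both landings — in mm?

3874 / 154 = 25.16, so 26 risers are needed.
R = 3874 ÷ 26 = 149 mm.
T = 612 − 2·149 = 314 mm, which satisfies the 257 mm minimum.
Treads = 26 − 1 = 25; going = 25 × 314 = 7850 mm.
Enclosure = 7850 + 1330 + 1472 = 10652 mm.

10652 mm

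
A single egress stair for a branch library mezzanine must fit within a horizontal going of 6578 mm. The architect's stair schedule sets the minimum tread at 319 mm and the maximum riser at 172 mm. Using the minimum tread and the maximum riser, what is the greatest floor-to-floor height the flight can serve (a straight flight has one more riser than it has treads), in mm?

6578 / 319 = 20.62, so 20 treads fit.
Risers = treads + 1 = 21.
Maximum height = 21 × 172 = 3612 mm.

3612 mm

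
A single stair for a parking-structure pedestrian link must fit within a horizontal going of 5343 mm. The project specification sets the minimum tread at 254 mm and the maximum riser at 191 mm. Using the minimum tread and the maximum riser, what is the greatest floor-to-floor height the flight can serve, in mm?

4202 mm

5343 / 254 = 21.04, so 21 treads fit.
Risers = treads + 1 = 22.
Maximum height = 22 × 191 = 4202 mm.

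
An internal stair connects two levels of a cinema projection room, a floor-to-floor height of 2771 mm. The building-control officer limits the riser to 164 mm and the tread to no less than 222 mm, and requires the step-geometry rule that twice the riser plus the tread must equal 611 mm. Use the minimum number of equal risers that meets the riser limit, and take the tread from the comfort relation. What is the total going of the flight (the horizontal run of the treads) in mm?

4560 mm

⌈2771/164⌉ = 17 risers.
Each riser is 2771/17 = 163 mm (≤ 164 mm).
Tread T = 611 − 2 × 163 = 285 mm (≥ 222 mm).
Going = (17 − 1) × 285 = 4560 mm.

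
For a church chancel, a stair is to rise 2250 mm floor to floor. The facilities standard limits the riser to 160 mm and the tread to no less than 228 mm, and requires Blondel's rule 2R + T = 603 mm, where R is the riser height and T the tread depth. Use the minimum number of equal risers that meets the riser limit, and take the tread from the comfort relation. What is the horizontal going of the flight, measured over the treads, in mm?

4242 mm

2250 / 160 = 14.062 → round up to 15 risers.
R = 2250 ÷ 15 = 150 mm.
T = 603 − 2·150 = 303 mm, which satisfies the 228 mm minimum.
Going = (15 − 1) × 303 = 4242 mm.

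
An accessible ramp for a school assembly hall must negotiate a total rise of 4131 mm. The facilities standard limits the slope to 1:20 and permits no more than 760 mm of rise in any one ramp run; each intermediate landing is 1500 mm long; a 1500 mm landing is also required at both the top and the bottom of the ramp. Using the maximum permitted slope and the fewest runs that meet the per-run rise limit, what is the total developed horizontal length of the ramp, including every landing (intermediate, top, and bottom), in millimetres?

⌈4131/760⌉ = 6 ramp runs. That means 5 intermediate landings.
Horizontal run for 4131 mm of rise at 1:20 is 4131 × 20 = 82620 mm.
5 intermediate landings contribute 5 × 1500 = 7500 mm.
Top and bottom landings: 2 × 1500 = 3000 mm.
Total = 82620 + 7500 + 3000 = 93120 mm.

93120 mm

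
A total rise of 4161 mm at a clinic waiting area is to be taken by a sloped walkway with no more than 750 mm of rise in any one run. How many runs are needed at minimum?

6 runs

At most 750 each: 4161/750 = 5.55, giving 6 ramp runs.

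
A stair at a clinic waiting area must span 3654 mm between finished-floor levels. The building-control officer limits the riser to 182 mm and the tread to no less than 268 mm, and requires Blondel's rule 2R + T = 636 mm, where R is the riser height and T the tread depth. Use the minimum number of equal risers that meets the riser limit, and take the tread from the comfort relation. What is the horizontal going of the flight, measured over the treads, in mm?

3654 / 182 = 20.08, so 21 risers are needed.
Riser R = 3654 / 21 = 174 mm, within the 182 mm limit.
T = 636 − 2·174 = 288 mm, which satisfies the 268 mm minimum.
21 risers give 20 treads; going = 20 × 288 = 5760 mm.

5760 mm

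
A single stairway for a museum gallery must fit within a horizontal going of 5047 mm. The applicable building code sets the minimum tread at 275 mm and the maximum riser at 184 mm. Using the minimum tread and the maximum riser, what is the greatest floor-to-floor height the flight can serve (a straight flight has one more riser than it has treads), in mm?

5047 / 275 = 18.35, so 18 treads fit.
Risers = treads + 1 = 19.
Maximum height = 19 × 184 = 3496 mm.

3496 mm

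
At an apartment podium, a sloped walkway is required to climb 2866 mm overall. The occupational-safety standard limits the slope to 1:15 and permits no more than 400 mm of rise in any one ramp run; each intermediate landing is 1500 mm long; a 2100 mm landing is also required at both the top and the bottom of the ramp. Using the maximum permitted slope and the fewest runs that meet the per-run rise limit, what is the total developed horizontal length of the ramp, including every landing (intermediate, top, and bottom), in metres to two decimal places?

2866 / 400 = 7.165 → round up to 8 ramp runs. That means 7 intermediate landings.
Ramp run (horizontal) at 1:15: 2866 × 15 = 42990 mm.
7 intermediate landings contribute 7 × 1500 = 10500 mm.
Top and bottom landings: 2 × 2100 = 4200 mm.
Total = 42990 + 10500 + 4200 = 57690 mm.
= 57.69 m.

57.69 m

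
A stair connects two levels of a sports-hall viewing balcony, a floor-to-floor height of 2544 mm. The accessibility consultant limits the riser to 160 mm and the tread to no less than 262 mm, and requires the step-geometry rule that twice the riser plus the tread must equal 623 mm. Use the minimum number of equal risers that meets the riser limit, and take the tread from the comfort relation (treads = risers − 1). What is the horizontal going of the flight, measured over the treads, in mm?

At most 160 each: 2544/160 = 15.90, giving 16 risers.
R = 2544 ÷ 16 = 159 mm.
From 2R + T = 623: T = 623 − 318 = 305 mm.
16 risers give 15 treads; going = 15 × 305 = 4575 mm.

4575 mm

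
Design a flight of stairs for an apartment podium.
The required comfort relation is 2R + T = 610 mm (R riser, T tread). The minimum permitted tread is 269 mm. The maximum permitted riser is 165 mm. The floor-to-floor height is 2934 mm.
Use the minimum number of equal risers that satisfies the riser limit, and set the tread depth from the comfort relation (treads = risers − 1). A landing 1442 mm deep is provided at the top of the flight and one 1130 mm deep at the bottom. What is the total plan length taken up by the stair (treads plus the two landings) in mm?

7400 mm

⌈2934/165⌉ = 18 risers.
Each riser is 2934/18 = 163 mm (≤ 165 mm).
From 2R + T = 610: T = 610 − 326 = 284 mm.
Going = (18 − 1) × 284 = 4828 mm.
Add landings: 4828 + 1442 + 1130 = 7400 mm.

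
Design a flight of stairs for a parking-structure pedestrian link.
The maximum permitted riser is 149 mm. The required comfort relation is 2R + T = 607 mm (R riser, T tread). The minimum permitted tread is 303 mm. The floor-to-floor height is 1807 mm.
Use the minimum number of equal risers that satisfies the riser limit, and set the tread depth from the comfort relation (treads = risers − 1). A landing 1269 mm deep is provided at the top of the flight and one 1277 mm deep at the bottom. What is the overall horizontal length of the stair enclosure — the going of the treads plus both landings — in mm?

6494 mm

1807 / 149 = 12.13, so 13 risers are needed.
R = 1807 ÷ 13 = 139 mm.
From 2R + T = 607: T = 607 − 278 = 329 mm.
13 risers give 12 treads; going = 12 × 329 = 3948 mm.
Enclosure = 3948 + 1269 + 1277 = 6494 mm.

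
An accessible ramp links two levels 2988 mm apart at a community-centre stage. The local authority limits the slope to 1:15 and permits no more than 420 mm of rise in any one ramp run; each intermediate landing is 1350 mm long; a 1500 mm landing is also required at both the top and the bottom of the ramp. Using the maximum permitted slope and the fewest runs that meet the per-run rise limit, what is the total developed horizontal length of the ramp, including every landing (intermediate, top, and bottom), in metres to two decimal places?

2988 / 420 = 7.114 → round up to 8 ramp runs. That means 7 intermediate landings.
Horizontal run for 2988 mm of rise at 1:15 is 2988 × 15 = 44820 mm.
7 intermediate landings contribute 7 × 1350 = 9450 mm.
Top and bottom landings: 2 × 1500 = 3000 mm.
Total = 44820 + 9450 + 3000 = 57270 mm.
= 57.27 m.

57.27 m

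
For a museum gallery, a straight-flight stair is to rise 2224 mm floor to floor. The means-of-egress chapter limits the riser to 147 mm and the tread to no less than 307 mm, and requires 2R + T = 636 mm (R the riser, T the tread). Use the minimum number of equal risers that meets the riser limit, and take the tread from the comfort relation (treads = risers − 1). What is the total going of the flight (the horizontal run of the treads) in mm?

⌈2224/147⌉ = 16 risers.
R = 2224 ÷ 16 = 139 mm.
T = 636 − 2·139 = 358 mm, which satisfies the 307 mm minimum.
Treads = 16 − 1 = 15; going = 15 × 358 = 5370 mm.

5370 mm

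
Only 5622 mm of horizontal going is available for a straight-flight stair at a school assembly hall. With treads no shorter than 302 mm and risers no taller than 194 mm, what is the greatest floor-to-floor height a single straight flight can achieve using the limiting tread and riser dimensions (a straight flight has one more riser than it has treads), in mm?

5622 / 302 = 18.62, so 18 treads fit.
Risers = treads + 1 = 19.
Maximum height = 19 × 194 = 3686 mm.

3686 mm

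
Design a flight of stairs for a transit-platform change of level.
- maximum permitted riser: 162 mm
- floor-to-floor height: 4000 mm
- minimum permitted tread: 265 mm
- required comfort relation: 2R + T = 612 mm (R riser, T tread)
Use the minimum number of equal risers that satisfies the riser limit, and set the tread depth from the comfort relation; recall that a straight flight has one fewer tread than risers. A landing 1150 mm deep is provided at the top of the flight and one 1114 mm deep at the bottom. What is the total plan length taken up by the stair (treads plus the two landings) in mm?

4000 / 162 = 24.69, so 25 risers are needed.
Each riser is 4000/25 = 160 mm (≤ 162 mm).
T = 612 − 2·160 = 292 mm, which satisfies the 265 mm minimum.
Going = (25 − 1) × 292 = 7008 mm.
Add landings: 7008 + 1150 + 1114 = 9272 mm.

9272 mm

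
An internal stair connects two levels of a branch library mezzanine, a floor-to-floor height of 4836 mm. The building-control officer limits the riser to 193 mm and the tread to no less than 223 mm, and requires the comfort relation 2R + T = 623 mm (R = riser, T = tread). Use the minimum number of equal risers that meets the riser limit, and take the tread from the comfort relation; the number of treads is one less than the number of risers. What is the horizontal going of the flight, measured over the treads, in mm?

At most 193 each: 4836/193 = 25.06, giving 26 risers.
R = 4836 ÷ 26 = 186 mm.
Tread T = 623 − 2 × 186 = 251 mm (≥ 223 mm).
26 risers give 25 treads; going = 25 × 251 = 6275 mm.

6275 mm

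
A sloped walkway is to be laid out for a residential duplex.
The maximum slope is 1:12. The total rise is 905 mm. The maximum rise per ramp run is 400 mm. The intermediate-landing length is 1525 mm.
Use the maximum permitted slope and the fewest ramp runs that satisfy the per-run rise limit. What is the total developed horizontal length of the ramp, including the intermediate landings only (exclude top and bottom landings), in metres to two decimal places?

13.91 m

At most 400 each: 905/400 = 2.26, giving 3 ramp runs. That means 2 intermediate landings.
Horizontal run for 905 mm of rise at 1:12 is 905 × 12 = 10860 mm.
2 intermediate landings contribute 2 × 1525 = 3050 mm.
Total developed length = 10860 + 3050 = 13910 mm.
= 13.91 m.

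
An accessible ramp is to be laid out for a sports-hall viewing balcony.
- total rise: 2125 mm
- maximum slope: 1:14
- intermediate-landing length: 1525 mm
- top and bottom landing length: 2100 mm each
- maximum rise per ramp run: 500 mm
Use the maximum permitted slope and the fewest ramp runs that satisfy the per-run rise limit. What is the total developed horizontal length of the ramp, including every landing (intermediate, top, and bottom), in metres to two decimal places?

40.05 m

2125 / 500 = 4.250 → round up to 5 ramp runs. That means 4 intermediate landings.
Ramp run (horizontal) at 1:14: 2125 × 14 = 29750 mm.
4 intermediate landings contribute 4 × 1525 = 6100 mm.
Top and bottom landings: 2 × 2100 = 4200 mm.
Total = 29750 + 6100 + 4200 = 40050 mm.
= 40.05 m.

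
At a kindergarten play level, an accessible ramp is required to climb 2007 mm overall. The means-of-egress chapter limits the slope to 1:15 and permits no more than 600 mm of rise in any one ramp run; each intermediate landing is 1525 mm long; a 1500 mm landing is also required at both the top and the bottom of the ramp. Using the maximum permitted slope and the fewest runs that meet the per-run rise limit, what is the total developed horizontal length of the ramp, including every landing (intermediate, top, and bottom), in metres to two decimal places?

37.68 m

At most 600 each: 2007/600 = 3.35, giving 4 ramp runs. That means 3 intermediate landings.
Ramp run (horizontal) at 1:15: 2007 × 15 = 30105 mm.
3 intermediate landings contribute 3 × 1525 = 4575 mm.
Top and bottom landings: 2 × 1500 = 3000 mm.
Total = 30105 + 4575 + 3000 = 37680 mm.
= 37.68 m.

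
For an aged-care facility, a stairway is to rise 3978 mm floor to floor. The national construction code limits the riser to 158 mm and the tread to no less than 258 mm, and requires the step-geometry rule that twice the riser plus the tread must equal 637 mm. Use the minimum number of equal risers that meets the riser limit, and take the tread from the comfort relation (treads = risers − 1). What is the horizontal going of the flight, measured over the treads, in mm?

⌈3978/158⌉ = 26 risers.
R = 3978 ÷ 26 = 153 mm.
Tread T = 637 − 2 × 153 = 331 mm (≥ 258 mm).
26 risers give 25 treads; going = 25 × 331 = 8275 mm.

8275 mm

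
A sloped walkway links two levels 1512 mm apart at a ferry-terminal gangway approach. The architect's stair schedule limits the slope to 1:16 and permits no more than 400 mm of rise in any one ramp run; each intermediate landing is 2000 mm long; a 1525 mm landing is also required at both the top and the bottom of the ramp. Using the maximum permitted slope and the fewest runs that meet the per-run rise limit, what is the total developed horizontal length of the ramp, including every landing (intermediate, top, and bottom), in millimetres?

33242 mm

⌈1512/400⌉ = 4 ramp runs. That means 3 intermediate landings.
Horizontal run for 1512 mm of rise at 1:16 is 1512 × 16 = 24192 mm.
3 intermediate landings contribute 3 × 2000 = 6000 mm.
Top and bottom landings: 2 × 1525 = 3050 mm.
Total = 24192 + 6000 + 3050 = 33242 mm.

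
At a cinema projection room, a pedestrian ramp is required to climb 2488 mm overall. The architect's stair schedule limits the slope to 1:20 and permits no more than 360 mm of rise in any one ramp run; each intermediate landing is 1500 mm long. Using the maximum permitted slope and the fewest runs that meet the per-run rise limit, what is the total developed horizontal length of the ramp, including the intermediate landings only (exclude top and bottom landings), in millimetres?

2488 / 360 = 6.91, so 7 ramp runs are needed. That means 6 intermediate landings.
Ramp run (horizontal) at 1:20: 2488 × 20 = 49760 mm.
6 intermediate landings contribute 6 × 1500 = 9000 mm.
Developed length = 49760 + 9000 = 58760 mm.

58760 mm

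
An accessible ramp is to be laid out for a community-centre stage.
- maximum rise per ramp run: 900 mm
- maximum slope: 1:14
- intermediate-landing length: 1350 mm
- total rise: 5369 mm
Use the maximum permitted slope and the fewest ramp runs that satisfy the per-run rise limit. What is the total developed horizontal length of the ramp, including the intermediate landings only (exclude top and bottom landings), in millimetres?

At most 900 each: 5369/900 = 5.97, giving 6 ramp runs. That means 5 intermediate landings.
Horizontal run for 5369 mm of rise at 1:14 is 5369 × 14 = 75166 mm.
5 intermediate landings contribute 5 × 1350 = 6750 mm.
Total developed length = 75166 + 6750 = 81916 mm.

81916 mm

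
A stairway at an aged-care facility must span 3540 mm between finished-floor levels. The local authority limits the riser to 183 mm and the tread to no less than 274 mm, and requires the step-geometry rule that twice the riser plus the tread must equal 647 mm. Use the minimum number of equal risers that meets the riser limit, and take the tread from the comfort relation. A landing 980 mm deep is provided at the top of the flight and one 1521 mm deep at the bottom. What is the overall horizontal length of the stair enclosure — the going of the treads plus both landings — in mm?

8068 mm

⌈3540/183⌉ = 20 risers.
R = 3540 ÷ 20 = 177 mm.
T = 647 − 2·177 = 293 mm, which satisfies the 274 mm minimum.
Treads = 20 − 1 = 19; going = 19 × 293 = 5567 mm.
Enclosure = 5567 + 980 + 1521 = 8068 mm.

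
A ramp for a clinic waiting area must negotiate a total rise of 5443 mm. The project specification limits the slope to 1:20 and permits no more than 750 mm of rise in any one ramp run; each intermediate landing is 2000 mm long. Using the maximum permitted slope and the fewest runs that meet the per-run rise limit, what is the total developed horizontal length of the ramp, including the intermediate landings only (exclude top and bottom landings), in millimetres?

5443 / 750 = 7.26, so 8 ramp runs are needed. That means 7 intermediate landings.
Ramp run (horizontal) at 1:20: 5443 × 20 = 108860 mm.
Intermediate landings: 7 × 2000 = 14000 mm.
Developed length = 108860 + 14000 = 122860 mm.

122860 mm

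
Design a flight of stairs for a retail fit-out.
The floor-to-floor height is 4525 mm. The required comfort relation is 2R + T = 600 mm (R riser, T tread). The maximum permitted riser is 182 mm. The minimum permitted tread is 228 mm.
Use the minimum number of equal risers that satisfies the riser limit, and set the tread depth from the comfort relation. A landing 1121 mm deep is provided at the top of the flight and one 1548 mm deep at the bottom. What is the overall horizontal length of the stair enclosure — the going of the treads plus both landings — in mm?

8381 mm

4525 / 182 = 24.863 → round up to 25 risers.
Each riser is 4525/25 = 181 mm (≤ 182 mm).
T = 600 − 2·181 = 238 mm, which satisfies the 228 mm minimum.
25 risers give 24 treads; going = 24 × 238 = 5712 mm.
Add landings: 5712 + 1121 + 1548 = 8381 mm.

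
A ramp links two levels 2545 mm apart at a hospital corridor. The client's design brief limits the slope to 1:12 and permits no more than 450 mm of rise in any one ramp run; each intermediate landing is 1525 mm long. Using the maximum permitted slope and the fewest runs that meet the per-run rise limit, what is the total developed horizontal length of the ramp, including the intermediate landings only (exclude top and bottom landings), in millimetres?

38165 mm

⌈2545/450⌉ = 6 ramp runs. That means 5 intermediate landings.
Horizontal run for 2545 mm of rise at 1:12 is 2545 × 12 = 30540 mm.
5 intermediate landings contribute 5 × 1525 = 7625 mm.
Developed length = 30540 + 7625 = 38165 mm.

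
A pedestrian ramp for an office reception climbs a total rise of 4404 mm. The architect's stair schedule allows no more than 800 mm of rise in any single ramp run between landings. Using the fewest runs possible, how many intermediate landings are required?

5 intermediate landings

4404 / 800 = 5.505 → round up to 6 ramp runs.
6 runs are separated by 5 intermediate landings.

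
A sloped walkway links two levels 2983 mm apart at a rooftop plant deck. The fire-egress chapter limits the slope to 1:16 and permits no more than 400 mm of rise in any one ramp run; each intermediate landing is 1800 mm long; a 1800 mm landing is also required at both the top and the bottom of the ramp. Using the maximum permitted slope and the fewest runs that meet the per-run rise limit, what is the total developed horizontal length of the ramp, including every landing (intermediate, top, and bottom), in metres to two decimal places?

⌈2983/400⌉ = 8 ramp runs. That means 7 intermediate landings.
Horizontal run for 2983 mm of rise at 1:16 is 2983 × 16 = 47728 mm.
7 intermediate landings contribute 7 × 1800 = 12600 mm.
Top and bottom landings: 2 × 1800 = 3600 mm.
Total = 47728 + 12600 + 3600 = 63928 mm.
= 63.93 m.

63.93 m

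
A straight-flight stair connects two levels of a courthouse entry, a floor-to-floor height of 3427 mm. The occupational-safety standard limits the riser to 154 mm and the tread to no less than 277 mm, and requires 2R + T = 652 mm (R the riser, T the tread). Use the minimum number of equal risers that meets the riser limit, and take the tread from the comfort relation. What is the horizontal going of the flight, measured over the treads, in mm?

7788 mm

At most 154 each: 3427/154 = 22.25, giving 23 risers.
Riser R = 3427 / 23 = 149 mm, within the 154 mm limit.
From 2R + T = 652: T = 652 − 298 = 354 mm.
23 risers give 22 treads; going = 22 × 354 = 7788 mm.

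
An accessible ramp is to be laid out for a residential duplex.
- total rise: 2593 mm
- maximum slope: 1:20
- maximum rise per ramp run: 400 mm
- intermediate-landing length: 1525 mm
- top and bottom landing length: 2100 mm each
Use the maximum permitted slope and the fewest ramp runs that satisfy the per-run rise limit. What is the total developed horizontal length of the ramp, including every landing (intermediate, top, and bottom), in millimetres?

65210 mm

At most 400 each: 2593/400 = 6.48, giving 7 ramp runs. That means 6 intermediate landings.
Ramp run (horizontal) at 1:20: 2593 × 20 = 51860 mm.
6 intermediate landings contribute 6 × 1525 = 9150 mm.
Top and bottom landings: 2 × 2100 = 4200 mm.
Total = 51860 + 9150 + 4200 = 65210 mm.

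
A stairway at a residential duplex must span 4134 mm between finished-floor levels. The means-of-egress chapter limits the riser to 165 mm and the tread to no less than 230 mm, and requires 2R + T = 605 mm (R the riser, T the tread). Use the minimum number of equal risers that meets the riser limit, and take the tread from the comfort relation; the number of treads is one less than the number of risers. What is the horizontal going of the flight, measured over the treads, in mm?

⌈4134/165⌉ = 26 risers.
Riser R = 4134 / 26 = 159 mm, within the 165 mm limit.
T = 605 − 2·159 = 287 mm, which satisfies the 230 mm minimum.
26 risers give 25 treads; going = 25 × 287 = 7175 mm.

7175 mm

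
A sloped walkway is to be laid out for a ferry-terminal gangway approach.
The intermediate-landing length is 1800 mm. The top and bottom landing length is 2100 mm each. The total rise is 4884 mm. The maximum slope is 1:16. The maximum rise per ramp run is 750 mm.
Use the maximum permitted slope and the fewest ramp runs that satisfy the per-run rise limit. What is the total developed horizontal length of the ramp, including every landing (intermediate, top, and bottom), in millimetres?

⌈4884/750⌉ = 7 ramp runs. That means 6 intermediate landings.
Horizontal run for 4884 mm of rise at 1:16 is 4884 × 16 = 78144 mm.
Intermediate landings: 6 × 1800 = 10800 mm.
Top and bottom landings: 2 × 2100 = 4200 mm.
Total = 78144 + 10800 + 4200 = 93144 mm.

93144 mm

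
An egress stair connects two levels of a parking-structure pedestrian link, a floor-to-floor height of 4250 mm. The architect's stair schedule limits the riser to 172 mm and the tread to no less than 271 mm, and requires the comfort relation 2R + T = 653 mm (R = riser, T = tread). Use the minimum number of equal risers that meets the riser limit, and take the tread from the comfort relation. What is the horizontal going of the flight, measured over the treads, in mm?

4250 / 172 = 24.71, so 25 risers are needed.
Riser R = 4250 / 25 = 170 mm, within the 172 mm limit.
T = 653 − 2·170 = 313 mm, which satisfies the 271 mm minimum.
Going = (25 − 1) × 313 = 7512 mm.

7512 mm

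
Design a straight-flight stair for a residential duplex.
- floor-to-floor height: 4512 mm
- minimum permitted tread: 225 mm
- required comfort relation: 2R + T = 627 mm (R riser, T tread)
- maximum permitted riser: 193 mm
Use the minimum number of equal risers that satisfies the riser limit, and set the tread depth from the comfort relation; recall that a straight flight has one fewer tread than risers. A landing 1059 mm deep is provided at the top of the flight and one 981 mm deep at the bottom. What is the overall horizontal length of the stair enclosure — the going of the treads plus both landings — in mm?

4512 / 193 = 23.378 → round up to 24 risers.
Riser R = 4512 / 24 = 188 mm, within the 193 mm limit.
From 2R + T = 627: T = 627 − 376 = 251 mm.
24 risers give 23 treads; going = 23 × 251 = 5773 mm.
Enclosure = 5773 + 1059 + 981 = 7813 mm.

7813 mm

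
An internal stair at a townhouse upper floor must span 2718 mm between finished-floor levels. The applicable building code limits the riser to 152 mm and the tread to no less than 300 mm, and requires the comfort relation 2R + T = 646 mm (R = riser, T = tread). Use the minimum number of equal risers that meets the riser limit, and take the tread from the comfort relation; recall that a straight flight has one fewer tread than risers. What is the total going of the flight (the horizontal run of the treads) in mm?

5848 mm

2718 / 152 = 17.882 → round up to 18 risers.
Riser R = 2718 / 18 = 151 mm, within the 152 mm limit.
T = 646 − 2·151 = 344 mm, which satisfies the 300 mm minimum.
Going = (18 − 1) × 344 = 5848 mm.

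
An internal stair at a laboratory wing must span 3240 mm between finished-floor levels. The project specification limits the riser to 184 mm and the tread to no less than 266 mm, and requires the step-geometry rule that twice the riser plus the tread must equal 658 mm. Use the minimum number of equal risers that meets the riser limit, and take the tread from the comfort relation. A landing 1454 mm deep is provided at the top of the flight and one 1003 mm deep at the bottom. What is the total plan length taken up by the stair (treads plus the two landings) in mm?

7523 mm

⌈3240/184⌉ = 18 risers.
R = 3240 ÷ 18 = 180 mm.
T = 658 − 2·180 = 298 mm, which satisfies the 266 mm minimum.
Treads = 18 − 1 = 17; going = 17 × 298 = 5066 mm.
Enclosure = 5066 + 1454 + 1003 = 7523 mm.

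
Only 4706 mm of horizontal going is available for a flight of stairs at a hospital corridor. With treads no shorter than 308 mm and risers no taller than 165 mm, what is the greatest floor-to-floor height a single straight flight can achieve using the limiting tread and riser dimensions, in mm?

2640 mm

Treads that fit: ⌊4706 / 308⌋ = 15.
Risers = treads + 1 = 16.
Maximum height = 16 × 165 = 2640 mm.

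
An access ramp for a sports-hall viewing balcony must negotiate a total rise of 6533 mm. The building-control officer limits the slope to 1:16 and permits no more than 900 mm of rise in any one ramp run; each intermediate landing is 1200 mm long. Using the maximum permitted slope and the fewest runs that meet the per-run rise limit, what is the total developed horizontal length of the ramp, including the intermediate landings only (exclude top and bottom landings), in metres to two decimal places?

112.93 m

At most 900 each: 6533/900 = 7.26, giving 8 ramp runs. That means 7 intermediate landings.
Ramp run (horizontal) at 1:16: 6533 × 16 = 104528 mm.
Intermediate landings: 7 × 1200 = 8400 mm.
Developed length = 104528 + 8400 = 112928 mm.
= 112.93 m.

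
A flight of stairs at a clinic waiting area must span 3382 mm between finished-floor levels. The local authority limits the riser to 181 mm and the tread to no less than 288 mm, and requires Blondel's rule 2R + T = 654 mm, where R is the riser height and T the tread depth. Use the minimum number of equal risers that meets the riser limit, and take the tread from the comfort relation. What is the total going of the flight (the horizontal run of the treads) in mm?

At most 181 each: 3382/181 = 18.69, giving 19 risers.
R = 3382 ÷ 19 = 178 mm.
From 2R + T = 654: T = 654 − 356 = 298 mm.
Going = (19 − 1) × 298 = 5364 mm.

5364 mm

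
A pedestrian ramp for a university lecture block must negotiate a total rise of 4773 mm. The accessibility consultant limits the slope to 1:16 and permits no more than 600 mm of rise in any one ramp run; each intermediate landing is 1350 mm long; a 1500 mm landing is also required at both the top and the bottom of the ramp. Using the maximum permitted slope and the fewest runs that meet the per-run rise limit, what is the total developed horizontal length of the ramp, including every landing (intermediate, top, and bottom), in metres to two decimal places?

⌈4773/600⌉ = 8 ramp runs. That means 7 intermediate landings.
Ramp run (horizontal) at 1:16: 4773 × 16 = 76368 mm.
Intermediate landings: 7 × 1350 = 9450 mm.
Top and bottom landings: 2 × 1500 = 3000 mm.
Total = 76368 + 9450 + 3000 = 88818 mm.
= 88.82 m.

88.82 m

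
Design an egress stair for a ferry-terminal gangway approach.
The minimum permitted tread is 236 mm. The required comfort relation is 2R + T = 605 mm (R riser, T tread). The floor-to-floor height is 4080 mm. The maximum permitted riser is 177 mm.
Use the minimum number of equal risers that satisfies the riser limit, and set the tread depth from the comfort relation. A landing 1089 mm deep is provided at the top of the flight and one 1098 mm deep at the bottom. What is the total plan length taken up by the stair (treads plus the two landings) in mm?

8282 mm

⌈4080/177⌉ = 24 risers.
Riser R = 4080 / 24 = 170 mm, within the 177 mm limit.
T = 605 − 2·170 = 265 mm, which satisfies the 236 mm minimum.
24 risers give 23 treads; going = 23 × 265 = 6095 mm.
Enclosure = 6095 + 1089 + 1098 = 8282 mm.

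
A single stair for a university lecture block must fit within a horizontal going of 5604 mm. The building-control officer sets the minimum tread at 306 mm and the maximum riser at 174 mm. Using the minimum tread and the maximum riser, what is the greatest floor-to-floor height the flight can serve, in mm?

Treads that fit: ⌊5604 / 306⌋ = 18.
Risers = treads + 1 = 19.
Maximum height = 19 × 174 = 3306 mm.

3306 mm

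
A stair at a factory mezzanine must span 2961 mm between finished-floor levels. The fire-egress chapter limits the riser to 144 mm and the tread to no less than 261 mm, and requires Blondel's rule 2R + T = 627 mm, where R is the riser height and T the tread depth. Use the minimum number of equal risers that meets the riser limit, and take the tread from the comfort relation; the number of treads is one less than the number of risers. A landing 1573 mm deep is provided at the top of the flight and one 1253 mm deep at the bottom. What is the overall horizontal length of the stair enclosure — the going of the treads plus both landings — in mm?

9726 mm

⌈2961/144⌉ = 21 risers.
R = 2961 ÷ 21 = 141 mm.
Tread T = 627 − 2 × 141 = 345 mm (≥ 261 mm).
Going = (21 − 1) × 345 = 6900 mm.
Enclosure = 6900 + 1573 + 1253 = 9726 mm.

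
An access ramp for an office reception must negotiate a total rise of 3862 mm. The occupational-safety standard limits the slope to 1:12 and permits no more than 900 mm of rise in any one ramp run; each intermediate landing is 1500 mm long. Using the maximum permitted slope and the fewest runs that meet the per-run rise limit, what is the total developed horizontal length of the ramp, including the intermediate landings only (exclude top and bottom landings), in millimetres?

52344 mm

3862 / 900 = 4.29, so 5 ramp runs are needed. That means 4 intermediate landings.
Ramp run (horizontal) at 1:12: 3862 × 12 = 46344 mm.
Intermediate landings: 4 × 1500 = 6000 mm.
Total developed length = 46344 + 6000 = 52344 mm.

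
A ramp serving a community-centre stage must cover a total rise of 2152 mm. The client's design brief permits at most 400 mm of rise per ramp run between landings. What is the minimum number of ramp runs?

2152 / 400 = 5.38, so 6 ramp runs are needed.

6 runs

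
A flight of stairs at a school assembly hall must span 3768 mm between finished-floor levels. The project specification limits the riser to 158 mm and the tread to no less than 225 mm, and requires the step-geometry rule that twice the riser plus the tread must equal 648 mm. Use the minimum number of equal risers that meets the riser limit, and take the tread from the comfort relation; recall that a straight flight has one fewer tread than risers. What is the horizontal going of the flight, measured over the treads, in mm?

7682 mm

3768 / 158 = 23.85, so 24 risers are needed.
R = 3768 ÷ 24 = 157 mm.
From 2R + T = 648: T = 648 − 314 = 334 mm.
24 risers give 23 treads; going = 23 × 334 = 7682 mm.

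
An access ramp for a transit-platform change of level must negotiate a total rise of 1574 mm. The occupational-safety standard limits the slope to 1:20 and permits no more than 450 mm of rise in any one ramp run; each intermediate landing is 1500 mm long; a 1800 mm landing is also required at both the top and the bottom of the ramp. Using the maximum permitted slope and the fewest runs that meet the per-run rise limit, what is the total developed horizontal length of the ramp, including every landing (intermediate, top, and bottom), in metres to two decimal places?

At most 450 each: 1574/450 = 3.50, giving 4 ramp runs. That means 3 intermediate landings.
Ramp run (horizontal) at 1:20: 1574 × 20 = 31480 mm.
3 intermediate landings contribute 3 × 1500 = 4500 mm.
Top and bottom landings: 2 × 1800 = 3600 mm.
Total = 31480 + 4500 + 3600 = 39580 mm.
= 39.58 m.

39.58 m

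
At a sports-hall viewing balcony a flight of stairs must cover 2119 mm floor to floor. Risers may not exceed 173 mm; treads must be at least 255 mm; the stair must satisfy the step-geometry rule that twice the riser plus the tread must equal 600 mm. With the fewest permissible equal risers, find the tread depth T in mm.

2119 / 173 = 12.249 → round up to 13 risers.
Riser R = 2119 / 13 = 163 mm, within the 173 mm limit.
Tread T = 600 − 2 × 163 = 274 mm (≥ 255 mm).

274 mm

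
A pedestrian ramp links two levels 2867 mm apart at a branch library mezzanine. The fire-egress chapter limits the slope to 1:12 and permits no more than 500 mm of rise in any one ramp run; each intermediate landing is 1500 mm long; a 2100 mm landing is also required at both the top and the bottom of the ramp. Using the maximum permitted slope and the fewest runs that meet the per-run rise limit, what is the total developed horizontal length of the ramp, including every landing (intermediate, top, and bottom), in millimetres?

2867 / 500 = 5.734 → round up to 6 ramp runs. That means 5 intermediate landings.
Horizontal run for 2867 mm of rise at 1:12 is 2867 × 12 = 34404 mm.
5 intermediate landings contribute 5 × 1500 = 7500 mm.
Top and bottom landings: 2 × 2100 = 4200 mm.
Total = 34404 + 7500 + 4200 = 46104 mm.

46104 mm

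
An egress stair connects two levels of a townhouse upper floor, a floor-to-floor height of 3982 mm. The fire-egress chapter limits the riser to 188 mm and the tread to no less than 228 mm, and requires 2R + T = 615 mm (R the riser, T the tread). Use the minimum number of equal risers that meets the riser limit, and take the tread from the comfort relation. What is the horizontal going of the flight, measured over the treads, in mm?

5313 mm

3982 / 188 = 21.181 → round up to 22 risers.
Riser R = 3982 / 22 = 181 mm, within the 188 mm limit.
T = 615 − 2·181 = 253 mm, which satisfies the 228 mm minimum.
Treads = 22 − 1 = 21; going = 21 × 253 = 5313 mm.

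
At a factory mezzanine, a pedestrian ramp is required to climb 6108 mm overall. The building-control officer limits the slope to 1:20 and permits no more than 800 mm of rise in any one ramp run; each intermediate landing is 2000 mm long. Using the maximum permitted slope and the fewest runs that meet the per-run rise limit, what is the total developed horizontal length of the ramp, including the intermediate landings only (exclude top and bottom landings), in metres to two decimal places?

At most 800 each: 6108/800 = 7.63, giving 8 ramp runs. That means 7 intermediate landings.
Horizontal run for 6108 mm of rise at 1:20 is 6108 × 20 = 122160 mm.
7 intermediate landings contribute 7 × 2000 = 14000 mm.
Developed length = 122160 + 14000 = 136160 mm.
= 136.16 m.

136.16 m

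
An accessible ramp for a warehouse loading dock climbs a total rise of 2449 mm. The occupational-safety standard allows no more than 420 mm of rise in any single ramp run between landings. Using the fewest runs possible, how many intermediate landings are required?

5 intermediate landings

2449 / 420 = 5.831 → round up to 6 ramp runs.
6 runs are separated by 5 intermediate landings.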